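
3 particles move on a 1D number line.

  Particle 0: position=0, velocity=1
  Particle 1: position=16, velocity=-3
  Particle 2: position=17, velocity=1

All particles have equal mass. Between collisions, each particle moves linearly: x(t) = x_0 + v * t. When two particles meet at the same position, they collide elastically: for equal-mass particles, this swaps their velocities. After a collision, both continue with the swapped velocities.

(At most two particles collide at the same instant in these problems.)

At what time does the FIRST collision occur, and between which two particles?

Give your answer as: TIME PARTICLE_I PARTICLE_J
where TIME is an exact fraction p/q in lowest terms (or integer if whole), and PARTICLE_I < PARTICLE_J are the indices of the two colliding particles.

Answer: 4 0 1

Derivation:
Pair (0,1): pos 0,16 vel 1,-3 -> gap=16, closing at 4/unit, collide at t=4
Pair (1,2): pos 16,17 vel -3,1 -> not approaching (rel speed -4 <= 0)
Earliest collision: t=4 between 0 and 1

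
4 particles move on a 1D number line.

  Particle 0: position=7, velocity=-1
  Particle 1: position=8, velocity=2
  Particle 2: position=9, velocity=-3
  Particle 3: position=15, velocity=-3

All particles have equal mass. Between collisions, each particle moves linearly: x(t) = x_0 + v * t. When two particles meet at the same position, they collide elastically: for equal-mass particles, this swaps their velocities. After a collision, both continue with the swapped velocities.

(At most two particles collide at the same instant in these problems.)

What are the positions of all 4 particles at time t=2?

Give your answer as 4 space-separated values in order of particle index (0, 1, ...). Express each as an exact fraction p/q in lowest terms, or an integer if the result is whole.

Collision at t=1/5: particles 1 and 2 swap velocities; positions: p0=34/5 p1=42/5 p2=42/5 p3=72/5; velocities now: v0=-1 v1=-3 v2=2 v3=-3
Collision at t=1: particles 0 and 1 swap velocities; positions: p0=6 p1=6 p2=10 p3=12; velocities now: v0=-3 v1=-1 v2=2 v3=-3
Collision at t=7/5: particles 2 and 3 swap velocities; positions: p0=24/5 p1=28/5 p2=54/5 p3=54/5; velocities now: v0=-3 v1=-1 v2=-3 v3=2
Advance to t=2 (no further collisions before then); velocities: v0=-3 v1=-1 v2=-3 v3=2; positions = 3 5 9 12

Answer: 3 5 9 12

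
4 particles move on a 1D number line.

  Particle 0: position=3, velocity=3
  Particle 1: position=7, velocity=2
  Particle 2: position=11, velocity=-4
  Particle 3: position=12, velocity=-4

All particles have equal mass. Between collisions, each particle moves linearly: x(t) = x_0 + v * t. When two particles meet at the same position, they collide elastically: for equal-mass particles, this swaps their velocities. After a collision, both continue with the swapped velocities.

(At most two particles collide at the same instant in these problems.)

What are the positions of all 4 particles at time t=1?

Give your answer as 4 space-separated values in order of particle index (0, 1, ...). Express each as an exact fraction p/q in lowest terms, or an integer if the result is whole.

Collision at t=2/3: particles 1 and 2 swap velocities; positions: p0=5 p1=25/3 p2=25/3 p3=28/3; velocities now: v0=3 v1=-4 v2=2 v3=-4
Collision at t=5/6: particles 2 and 3 swap velocities; positions: p0=11/2 p1=23/3 p2=26/3 p3=26/3; velocities now: v0=3 v1=-4 v2=-4 v3=2
Advance to t=1 (no further collisions before then); velocities: v0=3 v1=-4 v2=-4 v3=2; positions = 6 7 8 9

Answer: 6 7 8 9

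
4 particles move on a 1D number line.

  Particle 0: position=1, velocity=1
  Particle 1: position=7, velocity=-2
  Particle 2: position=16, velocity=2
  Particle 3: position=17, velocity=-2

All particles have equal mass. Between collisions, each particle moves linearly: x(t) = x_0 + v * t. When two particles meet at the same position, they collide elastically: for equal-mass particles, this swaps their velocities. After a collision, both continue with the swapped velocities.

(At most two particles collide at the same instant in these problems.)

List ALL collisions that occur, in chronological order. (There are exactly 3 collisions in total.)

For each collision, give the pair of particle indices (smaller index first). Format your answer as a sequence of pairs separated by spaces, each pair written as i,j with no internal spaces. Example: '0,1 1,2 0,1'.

Collision at t=1/4: particles 2 and 3 swap velocities; positions: p0=5/4 p1=13/2 p2=33/2 p3=33/2; velocities now: v0=1 v1=-2 v2=-2 v3=2
Collision at t=2: particles 0 and 1 swap velocities; positions: p0=3 p1=3 p2=13 p3=20; velocities now: v0=-2 v1=1 v2=-2 v3=2
Collision at t=16/3: particles 1 and 2 swap velocities; positions: p0=-11/3 p1=19/3 p2=19/3 p3=80/3; velocities now: v0=-2 v1=-2 v2=1 v3=2

Answer: 2,3 0,1 1,2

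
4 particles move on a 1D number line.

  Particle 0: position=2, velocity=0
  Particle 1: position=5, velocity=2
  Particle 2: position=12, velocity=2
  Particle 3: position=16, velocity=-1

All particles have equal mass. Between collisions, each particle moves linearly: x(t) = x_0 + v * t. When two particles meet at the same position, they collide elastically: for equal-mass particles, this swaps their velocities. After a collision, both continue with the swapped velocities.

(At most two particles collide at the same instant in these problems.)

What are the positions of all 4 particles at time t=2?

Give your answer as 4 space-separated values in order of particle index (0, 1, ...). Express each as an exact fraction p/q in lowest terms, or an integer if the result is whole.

Collision at t=4/3: particles 2 and 3 swap velocities; positions: p0=2 p1=23/3 p2=44/3 p3=44/3; velocities now: v0=0 v1=2 v2=-1 v3=2
Advance to t=2 (no further collisions before then); velocities: v0=0 v1=2 v2=-1 v3=2; positions = 2 9 14 16

Answer: 2 9 14 16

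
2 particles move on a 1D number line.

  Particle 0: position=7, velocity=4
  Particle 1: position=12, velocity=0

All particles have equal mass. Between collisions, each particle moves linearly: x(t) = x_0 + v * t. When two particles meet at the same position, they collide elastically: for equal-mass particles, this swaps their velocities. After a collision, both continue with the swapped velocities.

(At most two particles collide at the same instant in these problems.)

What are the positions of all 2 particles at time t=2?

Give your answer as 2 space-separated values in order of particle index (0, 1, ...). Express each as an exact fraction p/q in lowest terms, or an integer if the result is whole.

Answer: 12 15

Derivation:
Collision at t=5/4: particles 0 and 1 swap velocities; positions: p0=12 p1=12; velocities now: v0=0 v1=4
Advance to t=2 (no further collisions before then); velocities: v0=0 v1=4; positions = 12 15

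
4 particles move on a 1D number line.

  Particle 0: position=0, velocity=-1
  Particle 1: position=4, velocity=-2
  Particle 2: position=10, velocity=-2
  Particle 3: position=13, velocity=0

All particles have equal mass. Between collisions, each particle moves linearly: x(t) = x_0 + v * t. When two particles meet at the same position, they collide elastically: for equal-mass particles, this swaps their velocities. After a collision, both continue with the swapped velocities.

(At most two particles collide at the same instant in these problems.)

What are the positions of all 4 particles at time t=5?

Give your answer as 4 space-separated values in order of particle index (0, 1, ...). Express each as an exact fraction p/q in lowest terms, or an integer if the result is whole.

Collision at t=4: particles 0 and 1 swap velocities; positions: p0=-4 p1=-4 p2=2 p3=13; velocities now: v0=-2 v1=-1 v2=-2 v3=0
Advance to t=5 (no further collisions before then); velocities: v0=-2 v1=-1 v2=-2 v3=0; positions = -6 -5 0 13

Answer: -6 -5 0 13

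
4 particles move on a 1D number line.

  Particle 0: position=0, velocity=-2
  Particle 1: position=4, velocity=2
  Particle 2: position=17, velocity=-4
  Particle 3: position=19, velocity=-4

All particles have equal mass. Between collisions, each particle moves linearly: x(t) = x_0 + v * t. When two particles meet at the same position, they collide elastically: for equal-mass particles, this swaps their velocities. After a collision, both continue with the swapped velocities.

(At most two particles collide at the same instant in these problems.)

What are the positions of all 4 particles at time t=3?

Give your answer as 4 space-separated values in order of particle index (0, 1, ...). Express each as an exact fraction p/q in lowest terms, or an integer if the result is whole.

Answer: -6 5 7 10

Derivation:
Collision at t=13/6: particles 1 and 2 swap velocities; positions: p0=-13/3 p1=25/3 p2=25/3 p3=31/3; velocities now: v0=-2 v1=-4 v2=2 v3=-4
Collision at t=5/2: particles 2 and 3 swap velocities; positions: p0=-5 p1=7 p2=9 p3=9; velocities now: v0=-2 v1=-4 v2=-4 v3=2
Advance to t=3 (no further collisions before then); velocities: v0=-2 v1=-4 v2=-4 v3=2; positions = -6 5 7 10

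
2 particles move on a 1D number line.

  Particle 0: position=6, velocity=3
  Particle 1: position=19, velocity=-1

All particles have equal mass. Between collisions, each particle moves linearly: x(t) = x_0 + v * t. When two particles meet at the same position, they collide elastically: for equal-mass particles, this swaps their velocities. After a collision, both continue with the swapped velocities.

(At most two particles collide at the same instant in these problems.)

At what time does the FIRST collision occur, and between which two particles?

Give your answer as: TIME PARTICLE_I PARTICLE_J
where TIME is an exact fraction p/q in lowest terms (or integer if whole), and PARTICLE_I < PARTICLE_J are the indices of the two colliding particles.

Answer: 13/4 0 1

Derivation:
Pair (0,1): pos 6,19 vel 3,-1 -> gap=13, closing at 4/unit, collide at t=13/4
Earliest collision: t=13/4 between 0 and 1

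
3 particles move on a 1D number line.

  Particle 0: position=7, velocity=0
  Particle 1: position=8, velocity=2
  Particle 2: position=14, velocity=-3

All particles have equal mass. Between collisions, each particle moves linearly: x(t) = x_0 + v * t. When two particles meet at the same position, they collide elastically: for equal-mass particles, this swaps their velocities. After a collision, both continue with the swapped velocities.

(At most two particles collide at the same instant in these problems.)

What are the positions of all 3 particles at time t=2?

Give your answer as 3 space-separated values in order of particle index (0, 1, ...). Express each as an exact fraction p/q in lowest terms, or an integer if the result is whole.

Collision at t=6/5: particles 1 and 2 swap velocities; positions: p0=7 p1=52/5 p2=52/5; velocities now: v0=0 v1=-3 v2=2
Advance to t=2 (no further collisions before then); velocities: v0=0 v1=-3 v2=2; positions = 7 8 12

Answer: 7 8 12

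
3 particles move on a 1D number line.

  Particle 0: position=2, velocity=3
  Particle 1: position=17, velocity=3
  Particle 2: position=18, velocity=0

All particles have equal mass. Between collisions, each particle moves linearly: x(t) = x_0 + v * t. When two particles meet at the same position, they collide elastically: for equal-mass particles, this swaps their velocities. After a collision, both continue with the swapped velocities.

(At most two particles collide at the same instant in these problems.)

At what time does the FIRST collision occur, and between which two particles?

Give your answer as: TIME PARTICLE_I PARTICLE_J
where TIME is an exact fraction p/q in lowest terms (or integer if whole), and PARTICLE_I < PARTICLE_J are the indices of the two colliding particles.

Answer: 1/3 1 2

Derivation:
Pair (0,1): pos 2,17 vel 3,3 -> not approaching (rel speed 0 <= 0)
Pair (1,2): pos 17,18 vel 3,0 -> gap=1, closing at 3/unit, collide at t=1/3
Earliest collision: t=1/3 between 1 and 2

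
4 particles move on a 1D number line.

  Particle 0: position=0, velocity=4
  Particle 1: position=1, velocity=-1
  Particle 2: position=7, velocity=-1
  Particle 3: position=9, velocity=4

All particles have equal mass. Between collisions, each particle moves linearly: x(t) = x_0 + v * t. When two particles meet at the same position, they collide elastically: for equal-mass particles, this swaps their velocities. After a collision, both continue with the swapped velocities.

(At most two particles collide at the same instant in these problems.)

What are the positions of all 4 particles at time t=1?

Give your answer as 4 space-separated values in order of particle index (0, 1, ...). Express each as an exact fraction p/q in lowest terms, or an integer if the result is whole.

Answer: 0 4 6 13

Derivation:
Collision at t=1/5: particles 0 and 1 swap velocities; positions: p0=4/5 p1=4/5 p2=34/5 p3=49/5; velocities now: v0=-1 v1=4 v2=-1 v3=4
Advance to t=1 (no further collisions before then); velocities: v0=-1 v1=4 v2=-1 v3=4; positions = 0 4 6 13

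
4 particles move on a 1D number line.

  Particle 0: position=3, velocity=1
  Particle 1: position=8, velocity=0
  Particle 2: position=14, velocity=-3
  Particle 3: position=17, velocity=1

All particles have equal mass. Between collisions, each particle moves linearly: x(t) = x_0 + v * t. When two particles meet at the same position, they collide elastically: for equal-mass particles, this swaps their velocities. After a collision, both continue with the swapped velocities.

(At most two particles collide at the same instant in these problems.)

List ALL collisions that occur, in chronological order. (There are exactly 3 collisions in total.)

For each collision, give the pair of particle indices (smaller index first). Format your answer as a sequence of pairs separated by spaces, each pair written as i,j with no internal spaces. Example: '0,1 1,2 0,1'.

Collision at t=2: particles 1 and 2 swap velocities; positions: p0=5 p1=8 p2=8 p3=19; velocities now: v0=1 v1=-3 v2=0 v3=1
Collision at t=11/4: particles 0 and 1 swap velocities; positions: p0=23/4 p1=23/4 p2=8 p3=79/4; velocities now: v0=-3 v1=1 v2=0 v3=1
Collision at t=5: particles 1 and 2 swap velocities; positions: p0=-1 p1=8 p2=8 p3=22; velocities now: v0=-3 v1=0 v2=1 v3=1

Answer: 1,2 0,1 1,2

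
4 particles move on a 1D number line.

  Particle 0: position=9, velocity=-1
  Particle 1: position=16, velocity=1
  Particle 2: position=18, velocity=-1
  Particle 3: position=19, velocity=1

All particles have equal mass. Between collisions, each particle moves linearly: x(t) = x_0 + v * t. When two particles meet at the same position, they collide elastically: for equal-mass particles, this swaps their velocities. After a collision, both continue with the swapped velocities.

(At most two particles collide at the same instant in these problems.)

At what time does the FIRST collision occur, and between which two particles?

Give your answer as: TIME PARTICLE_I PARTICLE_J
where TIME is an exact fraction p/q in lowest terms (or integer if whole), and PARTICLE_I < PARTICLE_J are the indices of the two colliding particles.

Answer: 1 1 2

Derivation:
Pair (0,1): pos 9,16 vel -1,1 -> not approaching (rel speed -2 <= 0)
Pair (1,2): pos 16,18 vel 1,-1 -> gap=2, closing at 2/unit, collide at t=1
Pair (2,3): pos 18,19 vel -1,1 -> not approaching (rel speed -2 <= 0)
Earliest collision: t=1 between 1 and 2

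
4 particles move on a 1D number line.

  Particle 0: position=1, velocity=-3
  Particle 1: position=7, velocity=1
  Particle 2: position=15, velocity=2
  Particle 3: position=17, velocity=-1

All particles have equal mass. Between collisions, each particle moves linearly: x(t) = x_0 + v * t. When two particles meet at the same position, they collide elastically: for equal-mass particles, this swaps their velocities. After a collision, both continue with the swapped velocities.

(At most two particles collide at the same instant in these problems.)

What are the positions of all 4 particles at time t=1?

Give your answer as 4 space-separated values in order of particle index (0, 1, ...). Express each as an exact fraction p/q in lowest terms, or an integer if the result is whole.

Answer: -2 8 16 17

Derivation:
Collision at t=2/3: particles 2 and 3 swap velocities; positions: p0=-1 p1=23/3 p2=49/3 p3=49/3; velocities now: v0=-3 v1=1 v2=-1 v3=2
Advance to t=1 (no further collisions before then); velocities: v0=-3 v1=1 v2=-1 v3=2; positions = -2 8 16 17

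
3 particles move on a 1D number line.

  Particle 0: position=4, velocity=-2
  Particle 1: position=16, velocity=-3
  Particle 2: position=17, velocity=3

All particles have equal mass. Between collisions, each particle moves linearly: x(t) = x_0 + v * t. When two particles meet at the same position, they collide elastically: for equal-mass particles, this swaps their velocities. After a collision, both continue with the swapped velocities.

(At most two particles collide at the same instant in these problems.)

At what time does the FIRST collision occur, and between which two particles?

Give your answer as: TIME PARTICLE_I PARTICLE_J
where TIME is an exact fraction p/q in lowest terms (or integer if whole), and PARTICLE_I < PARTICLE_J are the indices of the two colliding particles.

Answer: 12 0 1

Derivation:
Pair (0,1): pos 4,16 vel -2,-3 -> gap=12, closing at 1/unit, collide at t=12
Pair (1,2): pos 16,17 vel -3,3 -> not approaching (rel speed -6 <= 0)
Earliest collision: t=12 between 0 and 1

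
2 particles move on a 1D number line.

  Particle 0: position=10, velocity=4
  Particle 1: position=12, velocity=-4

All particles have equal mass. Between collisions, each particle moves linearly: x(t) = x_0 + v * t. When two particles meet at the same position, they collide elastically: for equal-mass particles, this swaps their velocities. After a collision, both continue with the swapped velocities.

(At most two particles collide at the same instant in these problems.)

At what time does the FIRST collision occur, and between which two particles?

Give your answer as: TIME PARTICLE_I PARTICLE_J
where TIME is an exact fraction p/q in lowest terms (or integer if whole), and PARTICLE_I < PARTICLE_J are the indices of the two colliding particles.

Answer: 1/4 0 1

Derivation:
Pair (0,1): pos 10,12 vel 4,-4 -> gap=2, closing at 8/unit, collide at t=1/4
Earliest collision: t=1/4 between 0 and 1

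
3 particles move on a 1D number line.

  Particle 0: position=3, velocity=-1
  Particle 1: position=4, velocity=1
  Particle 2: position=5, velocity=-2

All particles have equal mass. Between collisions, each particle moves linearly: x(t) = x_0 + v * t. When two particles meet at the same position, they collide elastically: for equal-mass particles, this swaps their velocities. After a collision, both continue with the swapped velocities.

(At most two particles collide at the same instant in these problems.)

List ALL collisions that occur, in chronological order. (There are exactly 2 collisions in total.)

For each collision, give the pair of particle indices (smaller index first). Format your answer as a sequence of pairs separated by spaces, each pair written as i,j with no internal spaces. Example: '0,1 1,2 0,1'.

Collision at t=1/3: particles 1 and 2 swap velocities; positions: p0=8/3 p1=13/3 p2=13/3; velocities now: v0=-1 v1=-2 v2=1
Collision at t=2: particles 0 and 1 swap velocities; positions: p0=1 p1=1 p2=6; velocities now: v0=-2 v1=-1 v2=1

Answer: 1,2 0,1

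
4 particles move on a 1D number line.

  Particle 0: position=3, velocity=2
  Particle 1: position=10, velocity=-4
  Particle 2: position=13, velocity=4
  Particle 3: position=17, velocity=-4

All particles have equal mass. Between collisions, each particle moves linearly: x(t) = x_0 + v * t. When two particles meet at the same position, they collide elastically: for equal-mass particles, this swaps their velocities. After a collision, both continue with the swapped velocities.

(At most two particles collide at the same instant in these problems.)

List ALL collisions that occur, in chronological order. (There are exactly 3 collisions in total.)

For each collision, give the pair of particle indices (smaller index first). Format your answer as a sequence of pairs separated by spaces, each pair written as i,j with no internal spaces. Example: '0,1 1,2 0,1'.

Collision at t=1/2: particles 2 and 3 swap velocities; positions: p0=4 p1=8 p2=15 p3=15; velocities now: v0=2 v1=-4 v2=-4 v3=4
Collision at t=7/6: particles 0 and 1 swap velocities; positions: p0=16/3 p1=16/3 p2=37/3 p3=53/3; velocities now: v0=-4 v1=2 v2=-4 v3=4
Collision at t=7/3: particles 1 and 2 swap velocities; positions: p0=2/3 p1=23/3 p2=23/3 p3=67/3; velocities now: v0=-4 v1=-4 v2=2 v3=4

Answer: 2,3 0,1 1,2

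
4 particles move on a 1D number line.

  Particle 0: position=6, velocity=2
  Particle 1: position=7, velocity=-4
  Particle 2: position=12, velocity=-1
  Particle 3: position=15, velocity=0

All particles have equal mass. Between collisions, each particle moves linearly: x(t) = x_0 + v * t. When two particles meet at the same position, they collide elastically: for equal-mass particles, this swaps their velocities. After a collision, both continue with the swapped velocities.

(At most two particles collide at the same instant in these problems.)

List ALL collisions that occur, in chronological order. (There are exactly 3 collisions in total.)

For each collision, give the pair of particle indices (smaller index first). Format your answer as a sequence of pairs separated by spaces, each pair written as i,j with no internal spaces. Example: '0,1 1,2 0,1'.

Answer: 0,1 1,2 2,3

Derivation:
Collision at t=1/6: particles 0 and 1 swap velocities; positions: p0=19/3 p1=19/3 p2=71/6 p3=15; velocities now: v0=-4 v1=2 v2=-1 v3=0
Collision at t=2: particles 1 and 2 swap velocities; positions: p0=-1 p1=10 p2=10 p3=15; velocities now: v0=-4 v1=-1 v2=2 v3=0
Collision at t=9/2: particles 2 and 3 swap velocities; positions: p0=-11 p1=15/2 p2=15 p3=15; velocities now: v0=-4 v1=-1 v2=0 v3=2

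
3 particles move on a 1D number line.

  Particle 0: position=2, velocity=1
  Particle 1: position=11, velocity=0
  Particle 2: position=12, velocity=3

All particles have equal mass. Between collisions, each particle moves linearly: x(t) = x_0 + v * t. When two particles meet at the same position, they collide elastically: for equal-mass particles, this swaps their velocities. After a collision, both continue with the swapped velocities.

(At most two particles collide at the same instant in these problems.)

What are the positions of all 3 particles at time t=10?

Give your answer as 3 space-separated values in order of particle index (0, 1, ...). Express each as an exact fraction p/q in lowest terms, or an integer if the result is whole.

Collision at t=9: particles 0 and 1 swap velocities; positions: p0=11 p1=11 p2=39; velocities now: v0=0 v1=1 v2=3
Advance to t=10 (no further collisions before then); velocities: v0=0 v1=1 v2=3; positions = 11 12 42

Answer: 11 12 42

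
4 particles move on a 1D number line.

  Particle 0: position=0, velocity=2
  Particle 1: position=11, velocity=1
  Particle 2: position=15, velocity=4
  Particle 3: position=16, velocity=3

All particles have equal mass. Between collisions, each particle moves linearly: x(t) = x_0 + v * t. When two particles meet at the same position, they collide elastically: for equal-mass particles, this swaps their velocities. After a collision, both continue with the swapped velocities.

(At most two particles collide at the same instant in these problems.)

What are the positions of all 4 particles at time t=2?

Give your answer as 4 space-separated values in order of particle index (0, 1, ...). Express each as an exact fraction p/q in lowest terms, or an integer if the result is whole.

Answer: 4 13 22 23

Derivation:
Collision at t=1: particles 2 and 3 swap velocities; positions: p0=2 p1=12 p2=19 p3=19; velocities now: v0=2 v1=1 v2=3 v3=4
Advance to t=2 (no further collisions before then); velocities: v0=2 v1=1 v2=3 v3=4; positions = 4 13 22 23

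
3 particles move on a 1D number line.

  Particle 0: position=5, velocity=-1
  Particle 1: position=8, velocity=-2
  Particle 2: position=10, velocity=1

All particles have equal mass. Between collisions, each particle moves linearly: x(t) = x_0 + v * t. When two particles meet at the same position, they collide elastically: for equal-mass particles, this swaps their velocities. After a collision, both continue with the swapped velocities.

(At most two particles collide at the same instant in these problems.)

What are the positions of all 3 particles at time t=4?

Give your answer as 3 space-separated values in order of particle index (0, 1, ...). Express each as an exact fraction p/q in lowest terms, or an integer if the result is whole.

Answer: 0 1 14

Derivation:
Collision at t=3: particles 0 and 1 swap velocities; positions: p0=2 p1=2 p2=13; velocities now: v0=-2 v1=-1 v2=1
Advance to t=4 (no further collisions before then); velocities: v0=-2 v1=-1 v2=1; positions = 0 1 14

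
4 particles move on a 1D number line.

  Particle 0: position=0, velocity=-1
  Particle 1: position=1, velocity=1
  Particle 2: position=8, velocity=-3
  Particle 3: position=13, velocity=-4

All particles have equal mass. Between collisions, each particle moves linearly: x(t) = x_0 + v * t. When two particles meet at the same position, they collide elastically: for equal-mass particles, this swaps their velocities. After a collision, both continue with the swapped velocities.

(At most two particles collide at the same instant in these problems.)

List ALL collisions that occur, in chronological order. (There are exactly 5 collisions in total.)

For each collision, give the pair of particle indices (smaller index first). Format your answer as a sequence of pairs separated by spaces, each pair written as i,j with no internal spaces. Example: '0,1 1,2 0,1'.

Collision at t=7/4: particles 1 and 2 swap velocities; positions: p0=-7/4 p1=11/4 p2=11/4 p3=6; velocities now: v0=-1 v1=-3 v2=1 v3=-4
Collision at t=12/5: particles 2 and 3 swap velocities; positions: p0=-12/5 p1=4/5 p2=17/5 p3=17/5; velocities now: v0=-1 v1=-3 v2=-4 v3=1
Collision at t=4: particles 0 and 1 swap velocities; positions: p0=-4 p1=-4 p2=-3 p3=5; velocities now: v0=-3 v1=-1 v2=-4 v3=1
Collision at t=13/3: particles 1 and 2 swap velocities; positions: p0=-5 p1=-13/3 p2=-13/3 p3=16/3; velocities now: v0=-3 v1=-4 v2=-1 v3=1
Collision at t=5: particles 0 and 1 swap velocities; positions: p0=-7 p1=-7 p2=-5 p3=6; velocities now: v0=-4 v1=-3 v2=-1 v3=1

Answer: 1,2 2,3 0,1 1,2 0,1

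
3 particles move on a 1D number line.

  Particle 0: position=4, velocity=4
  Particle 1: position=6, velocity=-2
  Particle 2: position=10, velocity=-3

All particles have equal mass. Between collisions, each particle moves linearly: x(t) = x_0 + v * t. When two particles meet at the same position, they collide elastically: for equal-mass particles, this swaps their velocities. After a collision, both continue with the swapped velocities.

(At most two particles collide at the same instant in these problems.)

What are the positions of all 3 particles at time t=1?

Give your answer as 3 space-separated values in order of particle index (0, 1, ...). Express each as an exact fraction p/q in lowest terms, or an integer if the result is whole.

Collision at t=1/3: particles 0 and 1 swap velocities; positions: p0=16/3 p1=16/3 p2=9; velocities now: v0=-2 v1=4 v2=-3
Collision at t=6/7: particles 1 and 2 swap velocities; positions: p0=30/7 p1=52/7 p2=52/7; velocities now: v0=-2 v1=-3 v2=4
Advance to t=1 (no further collisions before then); velocities: v0=-2 v1=-3 v2=4; positions = 4 7 8

Answer: 4 7 8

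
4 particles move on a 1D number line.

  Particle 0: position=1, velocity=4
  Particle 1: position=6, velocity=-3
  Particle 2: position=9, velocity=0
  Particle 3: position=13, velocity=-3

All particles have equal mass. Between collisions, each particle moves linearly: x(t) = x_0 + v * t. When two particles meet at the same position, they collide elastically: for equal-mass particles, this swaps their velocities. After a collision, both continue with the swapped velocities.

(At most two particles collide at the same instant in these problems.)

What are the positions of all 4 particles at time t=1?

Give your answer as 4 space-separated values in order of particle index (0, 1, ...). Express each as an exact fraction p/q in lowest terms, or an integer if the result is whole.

Answer: 3 5 9 10

Derivation:
Collision at t=5/7: particles 0 and 1 swap velocities; positions: p0=27/7 p1=27/7 p2=9 p3=76/7; velocities now: v0=-3 v1=4 v2=0 v3=-3
Advance to t=1 (no further collisions before then); velocities: v0=-3 v1=4 v2=0 v3=-3; positions = 3 5 9 10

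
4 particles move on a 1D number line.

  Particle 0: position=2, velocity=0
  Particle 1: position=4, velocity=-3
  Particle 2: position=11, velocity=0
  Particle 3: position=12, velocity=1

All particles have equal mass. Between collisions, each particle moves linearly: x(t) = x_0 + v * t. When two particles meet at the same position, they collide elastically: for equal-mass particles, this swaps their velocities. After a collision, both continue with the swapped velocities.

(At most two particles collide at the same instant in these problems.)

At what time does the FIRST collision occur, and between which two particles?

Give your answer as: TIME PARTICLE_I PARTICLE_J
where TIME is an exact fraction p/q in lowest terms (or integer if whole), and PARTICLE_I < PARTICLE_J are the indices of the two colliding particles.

Answer: 2/3 0 1

Derivation:
Pair (0,1): pos 2,4 vel 0,-3 -> gap=2, closing at 3/unit, collide at t=2/3
Pair (1,2): pos 4,11 vel -3,0 -> not approaching (rel speed -3 <= 0)
Pair (2,3): pos 11,12 vel 0,1 -> not approaching (rel speed -1 <= 0)
Earliest collision: t=2/3 between 0 and 1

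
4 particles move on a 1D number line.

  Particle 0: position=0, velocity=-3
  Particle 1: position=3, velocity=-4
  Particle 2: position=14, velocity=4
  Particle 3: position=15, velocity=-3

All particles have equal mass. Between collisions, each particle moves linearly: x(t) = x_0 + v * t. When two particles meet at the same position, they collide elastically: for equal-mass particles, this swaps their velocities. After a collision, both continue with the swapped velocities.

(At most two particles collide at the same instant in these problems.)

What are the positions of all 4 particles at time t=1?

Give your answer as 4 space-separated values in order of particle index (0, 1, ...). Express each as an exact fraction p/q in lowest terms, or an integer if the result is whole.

Answer: -3 -1 12 18

Derivation:
Collision at t=1/7: particles 2 and 3 swap velocities; positions: p0=-3/7 p1=17/7 p2=102/7 p3=102/7; velocities now: v0=-3 v1=-4 v2=-3 v3=4
Advance to t=1 (no further collisions before then); velocities: v0=-3 v1=-4 v2=-3 v3=4; positions = -3 -1 12 18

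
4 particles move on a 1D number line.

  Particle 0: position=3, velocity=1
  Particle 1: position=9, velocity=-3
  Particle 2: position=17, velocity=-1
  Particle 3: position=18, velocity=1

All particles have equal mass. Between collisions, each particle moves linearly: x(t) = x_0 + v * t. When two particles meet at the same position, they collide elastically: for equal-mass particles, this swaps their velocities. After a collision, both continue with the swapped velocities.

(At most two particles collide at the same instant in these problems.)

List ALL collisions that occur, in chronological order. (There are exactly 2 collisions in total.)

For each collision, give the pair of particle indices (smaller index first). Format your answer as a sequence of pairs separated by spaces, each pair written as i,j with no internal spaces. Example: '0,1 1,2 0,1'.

Answer: 0,1 1,2

Derivation:
Collision at t=3/2: particles 0 and 1 swap velocities; positions: p0=9/2 p1=9/2 p2=31/2 p3=39/2; velocities now: v0=-3 v1=1 v2=-1 v3=1
Collision at t=7: particles 1 and 2 swap velocities; positions: p0=-12 p1=10 p2=10 p3=25; velocities now: v0=-3 v1=-1 v2=1 v3=1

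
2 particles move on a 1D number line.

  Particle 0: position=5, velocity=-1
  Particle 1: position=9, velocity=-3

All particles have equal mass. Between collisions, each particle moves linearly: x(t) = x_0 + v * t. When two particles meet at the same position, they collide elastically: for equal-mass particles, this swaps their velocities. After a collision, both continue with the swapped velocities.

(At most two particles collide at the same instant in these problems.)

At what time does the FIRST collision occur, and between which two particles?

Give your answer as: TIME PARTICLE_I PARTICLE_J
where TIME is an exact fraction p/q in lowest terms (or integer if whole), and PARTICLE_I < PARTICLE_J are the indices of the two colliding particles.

Answer: 2 0 1

Derivation:
Pair (0,1): pos 5,9 vel -1,-3 -> gap=4, closing at 2/unit, collide at t=2
Earliest collision: t=2 between 0 and 1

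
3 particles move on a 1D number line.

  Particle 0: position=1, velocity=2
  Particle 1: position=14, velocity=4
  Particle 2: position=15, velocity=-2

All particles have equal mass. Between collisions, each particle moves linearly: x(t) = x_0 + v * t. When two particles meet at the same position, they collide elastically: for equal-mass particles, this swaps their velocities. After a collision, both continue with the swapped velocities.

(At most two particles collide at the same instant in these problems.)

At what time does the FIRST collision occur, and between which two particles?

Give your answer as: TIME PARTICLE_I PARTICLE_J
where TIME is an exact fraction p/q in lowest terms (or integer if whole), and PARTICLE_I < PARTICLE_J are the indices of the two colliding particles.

Answer: 1/6 1 2

Derivation:
Pair (0,1): pos 1,14 vel 2,4 -> not approaching (rel speed -2 <= 0)
Pair (1,2): pos 14,15 vel 4,-2 -> gap=1, closing at 6/unit, collide at t=1/6
Earliest collision: t=1/6 between 1 and 2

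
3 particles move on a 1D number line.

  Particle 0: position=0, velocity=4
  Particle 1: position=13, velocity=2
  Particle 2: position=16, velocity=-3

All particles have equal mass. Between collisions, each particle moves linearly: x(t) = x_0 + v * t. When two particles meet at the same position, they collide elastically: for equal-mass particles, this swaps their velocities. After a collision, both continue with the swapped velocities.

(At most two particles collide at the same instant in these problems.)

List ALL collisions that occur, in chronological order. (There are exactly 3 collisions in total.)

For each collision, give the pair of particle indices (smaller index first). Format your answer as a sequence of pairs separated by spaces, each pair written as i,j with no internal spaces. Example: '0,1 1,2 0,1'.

Collision at t=3/5: particles 1 and 2 swap velocities; positions: p0=12/5 p1=71/5 p2=71/5; velocities now: v0=4 v1=-3 v2=2
Collision at t=16/7: particles 0 and 1 swap velocities; positions: p0=64/7 p1=64/7 p2=123/7; velocities now: v0=-3 v1=4 v2=2
Collision at t=13/2: particles 1 and 2 swap velocities; positions: p0=-7/2 p1=26 p2=26; velocities now: v0=-3 v1=2 v2=4

Answer: 1,2 0,1 1,2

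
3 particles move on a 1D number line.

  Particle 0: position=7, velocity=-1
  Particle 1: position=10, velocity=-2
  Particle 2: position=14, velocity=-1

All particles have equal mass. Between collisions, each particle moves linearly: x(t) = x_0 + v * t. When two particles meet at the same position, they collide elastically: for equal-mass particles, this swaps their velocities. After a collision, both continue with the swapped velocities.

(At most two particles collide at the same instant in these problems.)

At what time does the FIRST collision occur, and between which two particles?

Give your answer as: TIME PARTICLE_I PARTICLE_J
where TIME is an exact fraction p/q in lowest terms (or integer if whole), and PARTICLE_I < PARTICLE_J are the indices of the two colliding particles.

Answer: 3 0 1

Derivation:
Pair (0,1): pos 7,10 vel -1,-2 -> gap=3, closing at 1/unit, collide at t=3
Pair (1,2): pos 10,14 vel -2,-1 -> not approaching (rel speed -1 <= 0)
Earliest collision: t=3 between 0 and 1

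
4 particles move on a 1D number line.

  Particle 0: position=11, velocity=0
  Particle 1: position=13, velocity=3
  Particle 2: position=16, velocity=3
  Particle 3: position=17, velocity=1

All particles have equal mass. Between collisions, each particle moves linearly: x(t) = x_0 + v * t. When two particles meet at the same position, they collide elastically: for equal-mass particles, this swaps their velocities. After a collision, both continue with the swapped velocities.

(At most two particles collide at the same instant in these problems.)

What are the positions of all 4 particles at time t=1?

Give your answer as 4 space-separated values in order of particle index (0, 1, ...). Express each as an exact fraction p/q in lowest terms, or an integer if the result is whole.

Answer: 11 16 18 19

Derivation:
Collision at t=1/2: particles 2 and 3 swap velocities; positions: p0=11 p1=29/2 p2=35/2 p3=35/2; velocities now: v0=0 v1=3 v2=1 v3=3
Advance to t=1 (no further collisions before then); velocities: v0=0 v1=3 v2=1 v3=3; positions = 11 16 18 19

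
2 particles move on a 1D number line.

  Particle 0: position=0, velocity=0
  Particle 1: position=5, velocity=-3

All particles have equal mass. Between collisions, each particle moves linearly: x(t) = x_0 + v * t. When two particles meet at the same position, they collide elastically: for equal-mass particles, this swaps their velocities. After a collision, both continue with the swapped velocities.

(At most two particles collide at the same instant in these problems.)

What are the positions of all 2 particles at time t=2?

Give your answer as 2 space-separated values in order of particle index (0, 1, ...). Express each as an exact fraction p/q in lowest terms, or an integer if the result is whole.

Collision at t=5/3: particles 0 and 1 swap velocities; positions: p0=0 p1=0; velocities now: v0=-3 v1=0
Advance to t=2 (no further collisions before then); velocities: v0=-3 v1=0; positions = -1 0

Answer: -1 0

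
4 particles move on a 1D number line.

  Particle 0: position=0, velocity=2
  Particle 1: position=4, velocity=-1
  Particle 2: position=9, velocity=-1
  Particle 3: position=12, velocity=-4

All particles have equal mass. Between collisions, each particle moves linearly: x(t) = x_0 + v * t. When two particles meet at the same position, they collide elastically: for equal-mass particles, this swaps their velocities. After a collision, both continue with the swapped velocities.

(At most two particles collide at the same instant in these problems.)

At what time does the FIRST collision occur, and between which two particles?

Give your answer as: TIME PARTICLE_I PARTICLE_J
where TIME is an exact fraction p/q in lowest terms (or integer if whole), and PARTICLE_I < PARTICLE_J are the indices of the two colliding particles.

Pair (0,1): pos 0,4 vel 2,-1 -> gap=4, closing at 3/unit, collide at t=4/3
Pair (1,2): pos 4,9 vel -1,-1 -> not approaching (rel speed 0 <= 0)
Pair (2,3): pos 9,12 vel -1,-4 -> gap=3, closing at 3/unit, collide at t=1
Earliest collision: t=1 between 2 and 3

Answer: 1 2 3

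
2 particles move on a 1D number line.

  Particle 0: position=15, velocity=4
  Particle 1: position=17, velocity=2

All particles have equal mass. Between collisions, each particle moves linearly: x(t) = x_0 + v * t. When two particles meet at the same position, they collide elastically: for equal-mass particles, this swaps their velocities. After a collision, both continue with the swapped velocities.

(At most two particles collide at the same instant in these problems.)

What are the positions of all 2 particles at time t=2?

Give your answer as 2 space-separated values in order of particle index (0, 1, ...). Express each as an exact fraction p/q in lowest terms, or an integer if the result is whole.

Collision at t=1: particles 0 and 1 swap velocities; positions: p0=19 p1=19; velocities now: v0=2 v1=4
Advance to t=2 (no further collisions before then); velocities: v0=2 v1=4; positions = 21 23

Answer: 21 23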